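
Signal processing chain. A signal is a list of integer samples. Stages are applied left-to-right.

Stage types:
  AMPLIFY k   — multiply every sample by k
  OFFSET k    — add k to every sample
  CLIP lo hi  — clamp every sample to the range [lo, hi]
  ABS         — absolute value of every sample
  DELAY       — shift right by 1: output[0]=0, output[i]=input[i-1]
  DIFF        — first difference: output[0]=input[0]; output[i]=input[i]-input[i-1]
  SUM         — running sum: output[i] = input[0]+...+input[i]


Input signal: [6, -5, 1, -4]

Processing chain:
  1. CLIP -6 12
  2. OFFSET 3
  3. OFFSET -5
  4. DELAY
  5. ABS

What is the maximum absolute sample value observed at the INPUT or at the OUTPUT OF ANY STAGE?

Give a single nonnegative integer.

Input: [6, -5, 1, -4] (max |s|=6)
Stage 1 (CLIP -6 12): clip(6,-6,12)=6, clip(-5,-6,12)=-5, clip(1,-6,12)=1, clip(-4,-6,12)=-4 -> [6, -5, 1, -4] (max |s|=6)
Stage 2 (OFFSET 3): 6+3=9, -5+3=-2, 1+3=4, -4+3=-1 -> [9, -2, 4, -1] (max |s|=9)
Stage 3 (OFFSET -5): 9+-5=4, -2+-5=-7, 4+-5=-1, -1+-5=-6 -> [4, -7, -1, -6] (max |s|=7)
Stage 4 (DELAY): [0, 4, -7, -1] = [0, 4, -7, -1] -> [0, 4, -7, -1] (max |s|=7)
Stage 5 (ABS): |0|=0, |4|=4, |-7|=7, |-1|=1 -> [0, 4, 7, 1] (max |s|=7)
Overall max amplitude: 9

Answer: 9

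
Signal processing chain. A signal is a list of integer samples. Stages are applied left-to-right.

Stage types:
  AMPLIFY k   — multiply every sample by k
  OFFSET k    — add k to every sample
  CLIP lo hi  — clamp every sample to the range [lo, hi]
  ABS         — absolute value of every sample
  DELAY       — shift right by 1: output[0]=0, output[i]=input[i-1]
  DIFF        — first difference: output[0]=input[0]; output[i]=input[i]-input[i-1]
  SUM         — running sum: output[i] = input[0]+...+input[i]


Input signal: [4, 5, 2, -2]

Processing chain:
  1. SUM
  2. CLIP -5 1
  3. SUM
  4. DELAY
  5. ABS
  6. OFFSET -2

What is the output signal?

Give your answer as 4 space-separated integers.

Answer: -2 -1 0 1

Derivation:
Input: [4, 5, 2, -2]
Stage 1 (SUM): sum[0..0]=4, sum[0..1]=9, sum[0..2]=11, sum[0..3]=9 -> [4, 9, 11, 9]
Stage 2 (CLIP -5 1): clip(4,-5,1)=1, clip(9,-5,1)=1, clip(11,-5,1)=1, clip(9,-5,1)=1 -> [1, 1, 1, 1]
Stage 3 (SUM): sum[0..0]=1, sum[0..1]=2, sum[0..2]=3, sum[0..3]=4 -> [1, 2, 3, 4]
Stage 4 (DELAY): [0, 1, 2, 3] = [0, 1, 2, 3] -> [0, 1, 2, 3]
Stage 5 (ABS): |0|=0, |1|=1, |2|=2, |3|=3 -> [0, 1, 2, 3]
Stage 6 (OFFSET -2): 0+-2=-2, 1+-2=-1, 2+-2=0, 3+-2=1 -> [-2, -1, 0, 1]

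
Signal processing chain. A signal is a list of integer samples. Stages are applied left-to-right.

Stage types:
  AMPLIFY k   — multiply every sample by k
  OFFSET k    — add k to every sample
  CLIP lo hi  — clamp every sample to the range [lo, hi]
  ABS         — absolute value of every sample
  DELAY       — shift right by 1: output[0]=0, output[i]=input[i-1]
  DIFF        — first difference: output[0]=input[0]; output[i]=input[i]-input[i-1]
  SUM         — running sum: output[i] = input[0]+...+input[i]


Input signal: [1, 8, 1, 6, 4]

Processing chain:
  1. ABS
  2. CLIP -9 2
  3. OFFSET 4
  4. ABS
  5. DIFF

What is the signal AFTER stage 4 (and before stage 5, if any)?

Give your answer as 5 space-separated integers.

Answer: 5 6 5 6 6

Derivation:
Input: [1, 8, 1, 6, 4]
Stage 1 (ABS): |1|=1, |8|=8, |1|=1, |6|=6, |4|=4 -> [1, 8, 1, 6, 4]
Stage 2 (CLIP -9 2): clip(1,-9,2)=1, clip(8,-9,2)=2, clip(1,-9,2)=1, clip(6,-9,2)=2, clip(4,-9,2)=2 -> [1, 2, 1, 2, 2]
Stage 3 (OFFSET 4): 1+4=5, 2+4=6, 1+4=5, 2+4=6, 2+4=6 -> [5, 6, 5, 6, 6]
Stage 4 (ABS): |5|=5, |6|=6, |5|=5, |6|=6, |6|=6 -> [5, 6, 5, 6, 6]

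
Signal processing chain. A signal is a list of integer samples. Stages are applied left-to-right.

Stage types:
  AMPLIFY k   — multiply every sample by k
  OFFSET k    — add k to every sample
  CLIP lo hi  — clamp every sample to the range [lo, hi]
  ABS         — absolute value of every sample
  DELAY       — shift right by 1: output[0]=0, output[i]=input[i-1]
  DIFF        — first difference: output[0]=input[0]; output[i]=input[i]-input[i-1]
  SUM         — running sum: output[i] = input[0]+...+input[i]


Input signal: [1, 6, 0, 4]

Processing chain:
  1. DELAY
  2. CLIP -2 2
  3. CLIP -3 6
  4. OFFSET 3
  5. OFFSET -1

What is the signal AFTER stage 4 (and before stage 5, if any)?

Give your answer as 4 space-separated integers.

Input: [1, 6, 0, 4]
Stage 1 (DELAY): [0, 1, 6, 0] = [0, 1, 6, 0] -> [0, 1, 6, 0]
Stage 2 (CLIP -2 2): clip(0,-2,2)=0, clip(1,-2,2)=1, clip(6,-2,2)=2, clip(0,-2,2)=0 -> [0, 1, 2, 0]
Stage 3 (CLIP -3 6): clip(0,-3,6)=0, clip(1,-3,6)=1, clip(2,-3,6)=2, clip(0,-3,6)=0 -> [0, 1, 2, 0]
Stage 4 (OFFSET 3): 0+3=3, 1+3=4, 2+3=5, 0+3=3 -> [3, 4, 5, 3]

Answer: 3 4 5 3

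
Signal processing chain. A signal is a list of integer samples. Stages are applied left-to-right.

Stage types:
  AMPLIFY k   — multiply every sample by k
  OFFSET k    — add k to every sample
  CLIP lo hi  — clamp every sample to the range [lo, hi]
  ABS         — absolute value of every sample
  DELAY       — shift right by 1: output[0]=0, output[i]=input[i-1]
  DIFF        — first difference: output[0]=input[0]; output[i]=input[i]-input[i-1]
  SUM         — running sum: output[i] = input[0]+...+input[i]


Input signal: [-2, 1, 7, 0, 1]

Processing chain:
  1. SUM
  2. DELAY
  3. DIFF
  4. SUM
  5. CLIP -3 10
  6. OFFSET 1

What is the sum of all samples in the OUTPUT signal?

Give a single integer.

Input: [-2, 1, 7, 0, 1]
Stage 1 (SUM): sum[0..0]=-2, sum[0..1]=-1, sum[0..2]=6, sum[0..3]=6, sum[0..4]=7 -> [-2, -1, 6, 6, 7]
Stage 2 (DELAY): [0, -2, -1, 6, 6] = [0, -2, -1, 6, 6] -> [0, -2, -1, 6, 6]
Stage 3 (DIFF): s[0]=0, -2-0=-2, -1--2=1, 6--1=7, 6-6=0 -> [0, -2, 1, 7, 0]
Stage 4 (SUM): sum[0..0]=0, sum[0..1]=-2, sum[0..2]=-1, sum[0..3]=6, sum[0..4]=6 -> [0, -2, -1, 6, 6]
Stage 5 (CLIP -3 10): clip(0,-3,10)=0, clip(-2,-3,10)=-2, clip(-1,-3,10)=-1, clip(6,-3,10)=6, clip(6,-3,10)=6 -> [0, -2, -1, 6, 6]
Stage 6 (OFFSET 1): 0+1=1, -2+1=-1, -1+1=0, 6+1=7, 6+1=7 -> [1, -1, 0, 7, 7]
Output sum: 14

Answer: 14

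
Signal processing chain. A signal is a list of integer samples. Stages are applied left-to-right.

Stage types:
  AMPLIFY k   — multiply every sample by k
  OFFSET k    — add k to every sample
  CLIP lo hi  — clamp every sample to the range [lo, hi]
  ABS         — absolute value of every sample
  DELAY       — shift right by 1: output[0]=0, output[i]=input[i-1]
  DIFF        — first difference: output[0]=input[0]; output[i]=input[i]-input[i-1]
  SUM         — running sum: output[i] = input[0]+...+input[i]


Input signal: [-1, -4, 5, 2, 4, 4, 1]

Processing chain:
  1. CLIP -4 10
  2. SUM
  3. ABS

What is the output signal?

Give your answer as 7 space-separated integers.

Input: [-1, -4, 5, 2, 4, 4, 1]
Stage 1 (CLIP -4 10): clip(-1,-4,10)=-1, clip(-4,-4,10)=-4, clip(5,-4,10)=5, clip(2,-4,10)=2, clip(4,-4,10)=4, clip(4,-4,10)=4, clip(1,-4,10)=1 -> [-1, -4, 5, 2, 4, 4, 1]
Stage 2 (SUM): sum[0..0]=-1, sum[0..1]=-5, sum[0..2]=0, sum[0..3]=2, sum[0..4]=6, sum[0..5]=10, sum[0..6]=11 -> [-1, -5, 0, 2, 6, 10, 11]
Stage 3 (ABS): |-1|=1, |-5|=5, |0|=0, |2|=2, |6|=6, |10|=10, |11|=11 -> [1, 5, 0, 2, 6, 10, 11]

Answer: 1 5 0 2 6 10 11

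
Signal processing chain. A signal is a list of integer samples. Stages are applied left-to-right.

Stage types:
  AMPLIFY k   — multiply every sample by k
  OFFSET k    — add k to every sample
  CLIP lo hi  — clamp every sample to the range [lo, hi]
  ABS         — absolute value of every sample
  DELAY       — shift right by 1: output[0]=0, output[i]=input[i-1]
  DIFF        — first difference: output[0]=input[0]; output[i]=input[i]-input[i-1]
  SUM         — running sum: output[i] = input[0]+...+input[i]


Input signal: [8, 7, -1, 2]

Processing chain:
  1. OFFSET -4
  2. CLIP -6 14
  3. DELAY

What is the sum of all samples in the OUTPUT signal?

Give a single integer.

Answer: 2

Derivation:
Input: [8, 7, -1, 2]
Stage 1 (OFFSET -4): 8+-4=4, 7+-4=3, -1+-4=-5, 2+-4=-2 -> [4, 3, -5, -2]
Stage 2 (CLIP -6 14): clip(4,-6,14)=4, clip(3,-6,14)=3, clip(-5,-6,14)=-5, clip(-2,-6,14)=-2 -> [4, 3, -5, -2]
Stage 3 (DELAY): [0, 4, 3, -5] = [0, 4, 3, -5] -> [0, 4, 3, -5]
Output sum: 2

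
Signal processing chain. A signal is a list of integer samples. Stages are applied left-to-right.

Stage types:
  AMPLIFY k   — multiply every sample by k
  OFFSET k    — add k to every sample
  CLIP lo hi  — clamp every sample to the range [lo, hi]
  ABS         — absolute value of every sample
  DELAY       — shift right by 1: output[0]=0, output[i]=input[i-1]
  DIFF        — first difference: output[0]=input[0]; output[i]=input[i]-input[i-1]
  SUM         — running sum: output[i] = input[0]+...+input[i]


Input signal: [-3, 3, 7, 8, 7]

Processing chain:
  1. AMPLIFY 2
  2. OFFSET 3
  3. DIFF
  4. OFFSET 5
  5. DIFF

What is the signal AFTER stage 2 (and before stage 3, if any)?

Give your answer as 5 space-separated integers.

Answer: -3 9 17 19 17

Derivation:
Input: [-3, 3, 7, 8, 7]
Stage 1 (AMPLIFY 2): -3*2=-6, 3*2=6, 7*2=14, 8*2=16, 7*2=14 -> [-6, 6, 14, 16, 14]
Stage 2 (OFFSET 3): -6+3=-3, 6+3=9, 14+3=17, 16+3=19, 14+3=17 -> [-3, 9, 17, 19, 17]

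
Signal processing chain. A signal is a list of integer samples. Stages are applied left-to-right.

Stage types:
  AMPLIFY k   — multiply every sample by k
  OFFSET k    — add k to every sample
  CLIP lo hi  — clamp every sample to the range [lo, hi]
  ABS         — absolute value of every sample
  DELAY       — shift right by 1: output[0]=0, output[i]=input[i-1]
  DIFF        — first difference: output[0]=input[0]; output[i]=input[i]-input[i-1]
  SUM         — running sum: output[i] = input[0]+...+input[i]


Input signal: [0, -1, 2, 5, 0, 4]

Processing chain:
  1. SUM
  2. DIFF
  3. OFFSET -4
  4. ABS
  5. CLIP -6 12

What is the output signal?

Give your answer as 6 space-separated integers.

Answer: 4 5 2 1 4 0

Derivation:
Input: [0, -1, 2, 5, 0, 4]
Stage 1 (SUM): sum[0..0]=0, sum[0..1]=-1, sum[0..2]=1, sum[0..3]=6, sum[0..4]=6, sum[0..5]=10 -> [0, -1, 1, 6, 6, 10]
Stage 2 (DIFF): s[0]=0, -1-0=-1, 1--1=2, 6-1=5, 6-6=0, 10-6=4 -> [0, -1, 2, 5, 0, 4]
Stage 3 (OFFSET -4): 0+-4=-4, -1+-4=-5, 2+-4=-2, 5+-4=1, 0+-4=-4, 4+-4=0 -> [-4, -5, -2, 1, -4, 0]
Stage 4 (ABS): |-4|=4, |-5|=5, |-2|=2, |1|=1, |-4|=4, |0|=0 -> [4, 5, 2, 1, 4, 0]
Stage 5 (CLIP -6 12): clip(4,-6,12)=4, clip(5,-6,12)=5, clip(2,-6,12)=2, clip(1,-6,12)=1, clip(4,-6,12)=4, clip(0,-6,12)=0 -> [4, 5, 2, 1, 4, 0]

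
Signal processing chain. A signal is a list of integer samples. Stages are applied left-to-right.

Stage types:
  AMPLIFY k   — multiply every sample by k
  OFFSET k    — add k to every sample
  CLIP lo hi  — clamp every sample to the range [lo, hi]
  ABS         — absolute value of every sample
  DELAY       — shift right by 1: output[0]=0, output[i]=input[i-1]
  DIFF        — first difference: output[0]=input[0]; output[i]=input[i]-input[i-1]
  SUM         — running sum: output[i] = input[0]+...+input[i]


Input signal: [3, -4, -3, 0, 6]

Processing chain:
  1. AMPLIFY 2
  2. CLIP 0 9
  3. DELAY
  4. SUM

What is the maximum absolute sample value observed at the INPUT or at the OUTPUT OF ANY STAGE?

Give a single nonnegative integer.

Answer: 12

Derivation:
Input: [3, -4, -3, 0, 6] (max |s|=6)
Stage 1 (AMPLIFY 2): 3*2=6, -4*2=-8, -3*2=-6, 0*2=0, 6*2=12 -> [6, -8, -6, 0, 12] (max |s|=12)
Stage 2 (CLIP 0 9): clip(6,0,9)=6, clip(-8,0,9)=0, clip(-6,0,9)=0, clip(0,0,9)=0, clip(12,0,9)=9 -> [6, 0, 0, 0, 9] (max |s|=9)
Stage 3 (DELAY): [0, 6, 0, 0, 0] = [0, 6, 0, 0, 0] -> [0, 6, 0, 0, 0] (max |s|=6)
Stage 4 (SUM): sum[0..0]=0, sum[0..1]=6, sum[0..2]=6, sum[0..3]=6, sum[0..4]=6 -> [0, 6, 6, 6, 6] (max |s|=6)
Overall max amplitude: 12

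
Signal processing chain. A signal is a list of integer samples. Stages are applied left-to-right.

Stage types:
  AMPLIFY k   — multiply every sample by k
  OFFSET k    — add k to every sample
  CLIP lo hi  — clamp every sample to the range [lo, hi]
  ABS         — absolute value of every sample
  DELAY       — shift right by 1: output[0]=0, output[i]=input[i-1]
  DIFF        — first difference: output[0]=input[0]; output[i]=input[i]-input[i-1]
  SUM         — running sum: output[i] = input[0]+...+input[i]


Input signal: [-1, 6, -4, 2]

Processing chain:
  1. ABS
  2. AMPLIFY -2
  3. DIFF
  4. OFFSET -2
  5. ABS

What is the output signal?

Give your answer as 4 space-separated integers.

Input: [-1, 6, -4, 2]
Stage 1 (ABS): |-1|=1, |6|=6, |-4|=4, |2|=2 -> [1, 6, 4, 2]
Stage 2 (AMPLIFY -2): 1*-2=-2, 6*-2=-12, 4*-2=-8, 2*-2=-4 -> [-2, -12, -8, -4]
Stage 3 (DIFF): s[0]=-2, -12--2=-10, -8--12=4, -4--8=4 -> [-2, -10, 4, 4]
Stage 4 (OFFSET -2): -2+-2=-4, -10+-2=-12, 4+-2=2, 4+-2=2 -> [-4, -12, 2, 2]
Stage 5 (ABS): |-4|=4, |-12|=12, |2|=2, |2|=2 -> [4, 12, 2, 2]

Answer: 4 12 2 2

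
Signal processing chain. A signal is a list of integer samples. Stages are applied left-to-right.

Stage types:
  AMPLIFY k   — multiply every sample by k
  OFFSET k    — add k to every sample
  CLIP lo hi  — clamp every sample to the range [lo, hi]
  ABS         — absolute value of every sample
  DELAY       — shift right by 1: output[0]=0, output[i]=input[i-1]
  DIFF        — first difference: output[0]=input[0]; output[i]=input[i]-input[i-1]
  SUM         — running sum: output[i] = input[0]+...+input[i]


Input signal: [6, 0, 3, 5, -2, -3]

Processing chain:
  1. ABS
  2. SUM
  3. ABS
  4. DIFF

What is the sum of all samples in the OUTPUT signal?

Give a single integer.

Input: [6, 0, 3, 5, -2, -3]
Stage 1 (ABS): |6|=6, |0|=0, |3|=3, |5|=5, |-2|=2, |-3|=3 -> [6, 0, 3, 5, 2, 3]
Stage 2 (SUM): sum[0..0]=6, sum[0..1]=6, sum[0..2]=9, sum[0..3]=14, sum[0..4]=16, sum[0..5]=19 -> [6, 6, 9, 14, 16, 19]
Stage 3 (ABS): |6|=6, |6|=6, |9|=9, |14|=14, |16|=16, |19|=19 -> [6, 6, 9, 14, 16, 19]
Stage 4 (DIFF): s[0]=6, 6-6=0, 9-6=3, 14-9=5, 16-14=2, 19-16=3 -> [6, 0, 3, 5, 2, 3]
Output sum: 19

Answer: 19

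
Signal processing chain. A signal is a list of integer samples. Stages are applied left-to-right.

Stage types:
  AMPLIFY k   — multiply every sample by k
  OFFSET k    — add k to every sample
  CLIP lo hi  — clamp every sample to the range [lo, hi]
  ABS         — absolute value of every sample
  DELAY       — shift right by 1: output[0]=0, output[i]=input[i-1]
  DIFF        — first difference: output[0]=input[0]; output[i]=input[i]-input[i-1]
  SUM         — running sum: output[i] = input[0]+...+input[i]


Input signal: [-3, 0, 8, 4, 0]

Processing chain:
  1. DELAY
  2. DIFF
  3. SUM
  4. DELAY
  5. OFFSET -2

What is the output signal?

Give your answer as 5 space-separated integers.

Input: [-3, 0, 8, 4, 0]
Stage 1 (DELAY): [0, -3, 0, 8, 4] = [0, -3, 0, 8, 4] -> [0, -3, 0, 8, 4]
Stage 2 (DIFF): s[0]=0, -3-0=-3, 0--3=3, 8-0=8, 4-8=-4 -> [0, -3, 3, 8, -4]
Stage 3 (SUM): sum[0..0]=0, sum[0..1]=-3, sum[0..2]=0, sum[0..3]=8, sum[0..4]=4 -> [0, -3, 0, 8, 4]
Stage 4 (DELAY): [0, 0, -3, 0, 8] = [0, 0, -3, 0, 8] -> [0, 0, -3, 0, 8]
Stage 5 (OFFSET -2): 0+-2=-2, 0+-2=-2, -3+-2=-5, 0+-2=-2, 8+-2=6 -> [-2, -2, -5, -2, 6]

Answer: -2 -2 -5 -2 6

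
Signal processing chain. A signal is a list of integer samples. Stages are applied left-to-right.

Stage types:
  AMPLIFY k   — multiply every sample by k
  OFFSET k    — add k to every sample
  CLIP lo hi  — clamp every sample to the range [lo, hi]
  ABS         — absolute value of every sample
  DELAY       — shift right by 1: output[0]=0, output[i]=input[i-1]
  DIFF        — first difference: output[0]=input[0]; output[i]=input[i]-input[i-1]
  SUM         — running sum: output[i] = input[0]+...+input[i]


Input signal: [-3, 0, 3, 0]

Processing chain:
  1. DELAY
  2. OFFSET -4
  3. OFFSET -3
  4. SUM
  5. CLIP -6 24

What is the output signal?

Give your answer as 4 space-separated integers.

Answer: -6 -6 -6 -6

Derivation:
Input: [-3, 0, 3, 0]
Stage 1 (DELAY): [0, -3, 0, 3] = [0, -3, 0, 3] -> [0, -3, 0, 3]
Stage 2 (OFFSET -4): 0+-4=-4, -3+-4=-7, 0+-4=-4, 3+-4=-1 -> [-4, -7, -4, -1]
Stage 3 (OFFSET -3): -4+-3=-7, -7+-3=-10, -4+-3=-7, -1+-3=-4 -> [-7, -10, -7, -4]
Stage 4 (SUM): sum[0..0]=-7, sum[0..1]=-17, sum[0..2]=-24, sum[0..3]=-28 -> [-7, -17, -24, -28]
Stage 5 (CLIP -6 24): clip(-7,-6,24)=-6, clip(-17,-6,24)=-6, clip(-24,-6,24)=-6, clip(-28,-6,24)=-6 -> [-6, -6, -6, -6]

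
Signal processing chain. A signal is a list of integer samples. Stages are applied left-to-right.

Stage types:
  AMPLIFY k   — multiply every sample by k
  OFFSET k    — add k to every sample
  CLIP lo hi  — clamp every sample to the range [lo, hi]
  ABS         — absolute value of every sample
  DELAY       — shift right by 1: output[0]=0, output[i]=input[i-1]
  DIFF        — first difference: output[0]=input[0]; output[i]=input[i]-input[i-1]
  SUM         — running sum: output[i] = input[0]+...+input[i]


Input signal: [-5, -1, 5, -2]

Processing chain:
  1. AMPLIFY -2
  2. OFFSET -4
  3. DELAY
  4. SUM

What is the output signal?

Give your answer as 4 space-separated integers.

Answer: 0 6 4 -10

Derivation:
Input: [-5, -1, 5, -2]
Stage 1 (AMPLIFY -2): -5*-2=10, -1*-2=2, 5*-2=-10, -2*-2=4 -> [10, 2, -10, 4]
Stage 2 (OFFSET -4): 10+-4=6, 2+-4=-2, -10+-4=-14, 4+-4=0 -> [6, -2, -14, 0]
Stage 3 (DELAY): [0, 6, -2, -14] = [0, 6, -2, -14] -> [0, 6, -2, -14]
Stage 4 (SUM): sum[0..0]=0, sum[0..1]=6, sum[0..2]=4, sum[0..3]=-10 -> [0, 6, 4, -10]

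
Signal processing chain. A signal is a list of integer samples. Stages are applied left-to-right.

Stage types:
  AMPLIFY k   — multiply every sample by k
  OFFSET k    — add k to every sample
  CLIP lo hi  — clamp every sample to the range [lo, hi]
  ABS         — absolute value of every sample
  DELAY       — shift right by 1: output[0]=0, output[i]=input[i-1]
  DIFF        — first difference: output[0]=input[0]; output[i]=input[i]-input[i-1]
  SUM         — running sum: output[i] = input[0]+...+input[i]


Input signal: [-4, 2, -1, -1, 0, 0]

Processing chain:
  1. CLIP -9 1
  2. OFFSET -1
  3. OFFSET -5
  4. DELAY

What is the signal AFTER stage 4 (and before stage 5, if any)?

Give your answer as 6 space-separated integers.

Input: [-4, 2, -1, -1, 0, 0]
Stage 1 (CLIP -9 1): clip(-4,-9,1)=-4, clip(2,-9,1)=1, clip(-1,-9,1)=-1, clip(-1,-9,1)=-1, clip(0,-9,1)=0, clip(0,-9,1)=0 -> [-4, 1, -1, -1, 0, 0]
Stage 2 (OFFSET -1): -4+-1=-5, 1+-1=0, -1+-1=-2, -1+-1=-2, 0+-1=-1, 0+-1=-1 -> [-5, 0, -2, -2, -1, -1]
Stage 3 (OFFSET -5): -5+-5=-10, 0+-5=-5, -2+-5=-7, -2+-5=-7, -1+-5=-6, -1+-5=-6 -> [-10, -5, -7, -7, -6, -6]
Stage 4 (DELAY): [0, -10, -5, -7, -7, -6] = [0, -10, -5, -7, -7, -6] -> [0, -10, -5, -7, -7, -6]

Answer: 0 -10 -5 -7 -7 -6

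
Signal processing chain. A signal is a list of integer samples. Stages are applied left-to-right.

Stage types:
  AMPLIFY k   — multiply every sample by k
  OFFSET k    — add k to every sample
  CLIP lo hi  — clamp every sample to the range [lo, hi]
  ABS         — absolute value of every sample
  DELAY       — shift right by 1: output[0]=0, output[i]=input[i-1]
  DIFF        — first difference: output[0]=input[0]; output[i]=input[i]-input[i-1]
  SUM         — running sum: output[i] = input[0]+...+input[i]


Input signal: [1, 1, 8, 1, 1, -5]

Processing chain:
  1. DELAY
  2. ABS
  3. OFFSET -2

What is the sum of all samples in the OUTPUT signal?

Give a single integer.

Input: [1, 1, 8, 1, 1, -5]
Stage 1 (DELAY): [0, 1, 1, 8, 1, 1] = [0, 1, 1, 8, 1, 1] -> [0, 1, 1, 8, 1, 1]
Stage 2 (ABS): |0|=0, |1|=1, |1|=1, |8|=8, |1|=1, |1|=1 -> [0, 1, 1, 8, 1, 1]
Stage 3 (OFFSET -2): 0+-2=-2, 1+-2=-1, 1+-2=-1, 8+-2=6, 1+-2=-1, 1+-2=-1 -> [-2, -1, -1, 6, -1, -1]
Output sum: 0

Answer: 0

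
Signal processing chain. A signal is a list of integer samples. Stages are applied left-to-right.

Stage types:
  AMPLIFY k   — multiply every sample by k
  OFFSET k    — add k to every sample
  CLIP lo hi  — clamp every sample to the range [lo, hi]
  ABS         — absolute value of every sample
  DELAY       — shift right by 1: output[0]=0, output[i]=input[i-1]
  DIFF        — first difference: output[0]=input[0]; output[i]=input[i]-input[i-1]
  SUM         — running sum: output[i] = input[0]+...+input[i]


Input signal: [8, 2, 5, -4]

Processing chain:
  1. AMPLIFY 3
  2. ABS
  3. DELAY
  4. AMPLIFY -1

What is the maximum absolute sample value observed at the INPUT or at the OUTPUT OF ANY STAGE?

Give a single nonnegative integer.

Answer: 24

Derivation:
Input: [8, 2, 5, -4] (max |s|=8)
Stage 1 (AMPLIFY 3): 8*3=24, 2*3=6, 5*3=15, -4*3=-12 -> [24, 6, 15, -12] (max |s|=24)
Stage 2 (ABS): |24|=24, |6|=6, |15|=15, |-12|=12 -> [24, 6, 15, 12] (max |s|=24)
Stage 3 (DELAY): [0, 24, 6, 15] = [0, 24, 6, 15] -> [0, 24, 6, 15] (max |s|=24)
Stage 4 (AMPLIFY -1): 0*-1=0, 24*-1=-24, 6*-1=-6, 15*-1=-15 -> [0, -24, -6, -15] (max |s|=24)
Overall max amplitude: 24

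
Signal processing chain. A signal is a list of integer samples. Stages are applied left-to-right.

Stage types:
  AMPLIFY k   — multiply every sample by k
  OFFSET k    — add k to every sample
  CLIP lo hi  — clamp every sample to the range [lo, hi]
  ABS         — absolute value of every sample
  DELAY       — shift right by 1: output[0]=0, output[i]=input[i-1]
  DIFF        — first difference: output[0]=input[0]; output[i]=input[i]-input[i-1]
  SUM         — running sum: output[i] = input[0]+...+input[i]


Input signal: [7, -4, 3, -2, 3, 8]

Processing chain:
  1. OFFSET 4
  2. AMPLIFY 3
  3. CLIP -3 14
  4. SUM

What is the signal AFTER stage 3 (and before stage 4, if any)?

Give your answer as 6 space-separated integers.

Answer: 14 0 14 6 14 14

Derivation:
Input: [7, -4, 3, -2, 3, 8]
Stage 1 (OFFSET 4): 7+4=11, -4+4=0, 3+4=7, -2+4=2, 3+4=7, 8+4=12 -> [11, 0, 7, 2, 7, 12]
Stage 2 (AMPLIFY 3): 11*3=33, 0*3=0, 7*3=21, 2*3=6, 7*3=21, 12*3=36 -> [33, 0, 21, 6, 21, 36]
Stage 3 (CLIP -3 14): clip(33,-3,14)=14, clip(0,-3,14)=0, clip(21,-3,14)=14, clip(6,-3,14)=6, clip(21,-3,14)=14, clip(36,-3,14)=14 -> [14, 0, 14, 6, 14, 14]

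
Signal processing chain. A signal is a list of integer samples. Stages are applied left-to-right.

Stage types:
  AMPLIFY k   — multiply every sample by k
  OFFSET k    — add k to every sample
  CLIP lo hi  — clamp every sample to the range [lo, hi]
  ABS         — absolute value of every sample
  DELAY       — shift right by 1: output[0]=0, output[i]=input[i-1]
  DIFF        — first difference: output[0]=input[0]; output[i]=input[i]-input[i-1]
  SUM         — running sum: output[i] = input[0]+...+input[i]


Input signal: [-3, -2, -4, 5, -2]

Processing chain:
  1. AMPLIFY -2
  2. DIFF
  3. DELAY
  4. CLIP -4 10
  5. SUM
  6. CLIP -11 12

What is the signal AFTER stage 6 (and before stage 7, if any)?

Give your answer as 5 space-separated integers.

Input: [-3, -2, -4, 5, -2]
Stage 1 (AMPLIFY -2): -3*-2=6, -2*-2=4, -4*-2=8, 5*-2=-10, -2*-2=4 -> [6, 4, 8, -10, 4]
Stage 2 (DIFF): s[0]=6, 4-6=-2, 8-4=4, -10-8=-18, 4--10=14 -> [6, -2, 4, -18, 14]
Stage 3 (DELAY): [0, 6, -2, 4, -18] = [0, 6, -2, 4, -18] -> [0, 6, -2, 4, -18]
Stage 4 (CLIP -4 10): clip(0,-4,10)=0, clip(6,-4,10)=6, clip(-2,-4,10)=-2, clip(4,-4,10)=4, clip(-18,-4,10)=-4 -> [0, 6, -2, 4, -4]
Stage 5 (SUM): sum[0..0]=0, sum[0..1]=6, sum[0..2]=4, sum[0..3]=8, sum[0..4]=4 -> [0, 6, 4, 8, 4]
Stage 6 (CLIP -11 12): clip(0,-11,12)=0, clip(6,-11,12)=6, clip(4,-11,12)=4, clip(8,-11,12)=8, clip(4,-11,12)=4 -> [0, 6, 4, 8, 4]

Answer: 0 6 4 8 4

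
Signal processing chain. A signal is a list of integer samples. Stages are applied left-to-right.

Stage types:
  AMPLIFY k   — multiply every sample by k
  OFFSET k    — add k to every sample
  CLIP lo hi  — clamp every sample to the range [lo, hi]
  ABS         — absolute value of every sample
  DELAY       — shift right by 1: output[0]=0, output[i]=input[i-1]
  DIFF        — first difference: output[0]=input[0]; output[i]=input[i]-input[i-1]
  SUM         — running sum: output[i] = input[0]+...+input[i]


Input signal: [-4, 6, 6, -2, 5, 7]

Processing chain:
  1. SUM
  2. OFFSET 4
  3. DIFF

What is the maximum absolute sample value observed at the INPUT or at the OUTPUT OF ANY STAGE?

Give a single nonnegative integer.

Answer: 22

Derivation:
Input: [-4, 6, 6, -2, 5, 7] (max |s|=7)
Stage 1 (SUM): sum[0..0]=-4, sum[0..1]=2, sum[0..2]=8, sum[0..3]=6, sum[0..4]=11, sum[0..5]=18 -> [-4, 2, 8, 6, 11, 18] (max |s|=18)
Stage 2 (OFFSET 4): -4+4=0, 2+4=6, 8+4=12, 6+4=10, 11+4=15, 18+4=22 -> [0, 6, 12, 10, 15, 22] (max |s|=22)
Stage 3 (DIFF): s[0]=0, 6-0=6, 12-6=6, 10-12=-2, 15-10=5, 22-15=7 -> [0, 6, 6, -2, 5, 7] (max |s|=7)
Overall max amplitude: 22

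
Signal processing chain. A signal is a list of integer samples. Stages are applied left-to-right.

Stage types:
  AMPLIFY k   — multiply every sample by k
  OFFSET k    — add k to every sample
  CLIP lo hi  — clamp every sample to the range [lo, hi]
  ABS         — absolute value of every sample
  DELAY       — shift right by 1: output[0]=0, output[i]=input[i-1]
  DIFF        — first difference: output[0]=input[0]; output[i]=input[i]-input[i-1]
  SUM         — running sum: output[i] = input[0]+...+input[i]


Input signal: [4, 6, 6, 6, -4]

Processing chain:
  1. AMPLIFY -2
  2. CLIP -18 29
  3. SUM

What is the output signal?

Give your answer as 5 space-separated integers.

Input: [4, 6, 6, 6, -4]
Stage 1 (AMPLIFY -2): 4*-2=-8, 6*-2=-12, 6*-2=-12, 6*-2=-12, -4*-2=8 -> [-8, -12, -12, -12, 8]
Stage 2 (CLIP -18 29): clip(-8,-18,29)=-8, clip(-12,-18,29)=-12, clip(-12,-18,29)=-12, clip(-12,-18,29)=-12, clip(8,-18,29)=8 -> [-8, -12, -12, -12, 8]
Stage 3 (SUM): sum[0..0]=-8, sum[0..1]=-20, sum[0..2]=-32, sum[0..3]=-44, sum[0..4]=-36 -> [-8, -20, -32, -44, -36]

Answer: -8 -20 -32 -44 -36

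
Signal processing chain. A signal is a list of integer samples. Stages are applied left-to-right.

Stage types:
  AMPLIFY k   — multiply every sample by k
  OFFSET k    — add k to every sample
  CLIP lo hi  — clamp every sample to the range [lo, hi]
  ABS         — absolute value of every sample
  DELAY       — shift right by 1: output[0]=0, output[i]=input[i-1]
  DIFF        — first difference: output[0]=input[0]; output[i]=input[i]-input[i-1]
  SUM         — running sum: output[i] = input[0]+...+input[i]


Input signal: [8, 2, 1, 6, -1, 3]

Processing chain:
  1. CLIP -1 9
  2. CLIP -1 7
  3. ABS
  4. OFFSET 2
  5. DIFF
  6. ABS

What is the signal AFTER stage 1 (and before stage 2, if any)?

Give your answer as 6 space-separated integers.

Input: [8, 2, 1, 6, -1, 3]
Stage 1 (CLIP -1 9): clip(8,-1,9)=8, clip(2,-1,9)=2, clip(1,-1,9)=1, clip(6,-1,9)=6, clip(-1,-1,9)=-1, clip(3,-1,9)=3 -> [8, 2, 1, 6, -1, 3]

Answer: 8 2 1 6 -1 3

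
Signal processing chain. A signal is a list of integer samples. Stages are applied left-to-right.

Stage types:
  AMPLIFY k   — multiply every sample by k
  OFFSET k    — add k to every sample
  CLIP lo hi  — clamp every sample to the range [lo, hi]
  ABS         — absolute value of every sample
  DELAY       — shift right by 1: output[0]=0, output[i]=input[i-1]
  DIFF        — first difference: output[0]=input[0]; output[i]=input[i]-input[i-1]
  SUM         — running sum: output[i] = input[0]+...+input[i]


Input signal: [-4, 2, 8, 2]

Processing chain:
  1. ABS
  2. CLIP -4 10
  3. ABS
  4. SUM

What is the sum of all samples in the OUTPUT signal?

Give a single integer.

Input: [-4, 2, 8, 2]
Stage 1 (ABS): |-4|=4, |2|=2, |8|=8, |2|=2 -> [4, 2, 8, 2]
Stage 2 (CLIP -4 10): clip(4,-4,10)=4, clip(2,-4,10)=2, clip(8,-4,10)=8, clip(2,-4,10)=2 -> [4, 2, 8, 2]
Stage 3 (ABS): |4|=4, |2|=2, |8|=8, |2|=2 -> [4, 2, 8, 2]
Stage 4 (SUM): sum[0..0]=4, sum[0..1]=6, sum[0..2]=14, sum[0..3]=16 -> [4, 6, 14, 16]
Output sum: 40

Answer: 40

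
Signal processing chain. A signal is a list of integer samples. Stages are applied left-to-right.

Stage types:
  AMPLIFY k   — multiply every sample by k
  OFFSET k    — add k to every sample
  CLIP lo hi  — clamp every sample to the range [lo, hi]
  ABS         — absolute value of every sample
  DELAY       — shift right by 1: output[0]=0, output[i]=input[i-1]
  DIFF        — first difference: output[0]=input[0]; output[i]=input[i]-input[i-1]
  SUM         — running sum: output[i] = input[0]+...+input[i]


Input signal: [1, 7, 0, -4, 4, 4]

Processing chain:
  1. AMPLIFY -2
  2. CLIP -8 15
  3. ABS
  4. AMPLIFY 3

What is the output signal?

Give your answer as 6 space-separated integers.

Input: [1, 7, 0, -4, 4, 4]
Stage 1 (AMPLIFY -2): 1*-2=-2, 7*-2=-14, 0*-2=0, -4*-2=8, 4*-2=-8, 4*-2=-8 -> [-2, -14, 0, 8, -8, -8]
Stage 2 (CLIP -8 15): clip(-2,-8,15)=-2, clip(-14,-8,15)=-8, clip(0,-8,15)=0, clip(8,-8,15)=8, clip(-8,-8,15)=-8, clip(-8,-8,15)=-8 -> [-2, -8, 0, 8, -8, -8]
Stage 3 (ABS): |-2|=2, |-8|=8, |0|=0, |8|=8, |-8|=8, |-8|=8 -> [2, 8, 0, 8, 8, 8]
Stage 4 (AMPLIFY 3): 2*3=6, 8*3=24, 0*3=0, 8*3=24, 8*3=24, 8*3=24 -> [6, 24, 0, 24, 24, 24]

Answer: 6 24 0 24 24 24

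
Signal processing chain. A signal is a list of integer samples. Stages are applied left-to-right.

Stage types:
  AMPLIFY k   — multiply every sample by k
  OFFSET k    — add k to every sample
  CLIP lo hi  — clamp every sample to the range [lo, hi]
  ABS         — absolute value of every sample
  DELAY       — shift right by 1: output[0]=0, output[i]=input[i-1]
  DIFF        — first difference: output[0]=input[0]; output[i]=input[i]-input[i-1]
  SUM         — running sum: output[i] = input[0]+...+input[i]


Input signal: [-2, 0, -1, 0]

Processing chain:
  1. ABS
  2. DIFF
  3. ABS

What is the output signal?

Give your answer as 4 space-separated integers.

Answer: 2 2 1 1

Derivation:
Input: [-2, 0, -1, 0]
Stage 1 (ABS): |-2|=2, |0|=0, |-1|=1, |0|=0 -> [2, 0, 1, 0]
Stage 2 (DIFF): s[0]=2, 0-2=-2, 1-0=1, 0-1=-1 -> [2, -2, 1, -1]
Stage 3 (ABS): |2|=2, |-2|=2, |1|=1, |-1|=1 -> [2, 2, 1, 1]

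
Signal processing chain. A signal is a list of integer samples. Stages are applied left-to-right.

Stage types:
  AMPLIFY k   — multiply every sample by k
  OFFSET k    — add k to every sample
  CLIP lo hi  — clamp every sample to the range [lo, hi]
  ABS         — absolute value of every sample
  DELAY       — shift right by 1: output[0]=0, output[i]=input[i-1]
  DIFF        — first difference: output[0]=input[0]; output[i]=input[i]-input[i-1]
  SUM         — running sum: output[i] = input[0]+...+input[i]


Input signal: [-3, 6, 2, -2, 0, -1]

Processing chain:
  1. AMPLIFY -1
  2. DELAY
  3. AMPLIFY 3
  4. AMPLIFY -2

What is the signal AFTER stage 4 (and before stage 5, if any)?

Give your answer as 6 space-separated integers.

Input: [-3, 6, 2, -2, 0, -1]
Stage 1 (AMPLIFY -1): -3*-1=3, 6*-1=-6, 2*-1=-2, -2*-1=2, 0*-1=0, -1*-1=1 -> [3, -6, -2, 2, 0, 1]
Stage 2 (DELAY): [0, 3, -6, -2, 2, 0] = [0, 3, -6, -2, 2, 0] -> [0, 3, -6, -2, 2, 0]
Stage 3 (AMPLIFY 3): 0*3=0, 3*3=9, -6*3=-18, -2*3=-6, 2*3=6, 0*3=0 -> [0, 9, -18, -6, 6, 0]
Stage 4 (AMPLIFY -2): 0*-2=0, 9*-2=-18, -18*-2=36, -6*-2=12, 6*-2=-12, 0*-2=0 -> [0, -18, 36, 12, -12, 0]

Answer: 0 -18 36 12 -12 0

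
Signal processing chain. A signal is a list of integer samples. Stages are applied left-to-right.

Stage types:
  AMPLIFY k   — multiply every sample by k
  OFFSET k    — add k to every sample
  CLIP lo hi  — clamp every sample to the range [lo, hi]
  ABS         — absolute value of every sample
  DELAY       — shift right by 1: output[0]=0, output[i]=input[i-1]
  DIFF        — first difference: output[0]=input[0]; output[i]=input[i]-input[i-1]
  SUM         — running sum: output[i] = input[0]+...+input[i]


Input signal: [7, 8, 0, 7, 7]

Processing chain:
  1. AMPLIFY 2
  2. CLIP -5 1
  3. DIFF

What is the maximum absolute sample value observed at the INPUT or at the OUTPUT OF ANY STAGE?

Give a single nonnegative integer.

Input: [7, 8, 0, 7, 7] (max |s|=8)
Stage 1 (AMPLIFY 2): 7*2=14, 8*2=16, 0*2=0, 7*2=14, 7*2=14 -> [14, 16, 0, 14, 14] (max |s|=16)
Stage 2 (CLIP -5 1): clip(14,-5,1)=1, clip(16,-5,1)=1, clip(0,-5,1)=0, clip(14,-5,1)=1, clip(14,-5,1)=1 -> [1, 1, 0, 1, 1] (max |s|=1)
Stage 3 (DIFF): s[0]=1, 1-1=0, 0-1=-1, 1-0=1, 1-1=0 -> [1, 0, -1, 1, 0] (max |s|=1)
Overall max amplitude: 16

Answer: 16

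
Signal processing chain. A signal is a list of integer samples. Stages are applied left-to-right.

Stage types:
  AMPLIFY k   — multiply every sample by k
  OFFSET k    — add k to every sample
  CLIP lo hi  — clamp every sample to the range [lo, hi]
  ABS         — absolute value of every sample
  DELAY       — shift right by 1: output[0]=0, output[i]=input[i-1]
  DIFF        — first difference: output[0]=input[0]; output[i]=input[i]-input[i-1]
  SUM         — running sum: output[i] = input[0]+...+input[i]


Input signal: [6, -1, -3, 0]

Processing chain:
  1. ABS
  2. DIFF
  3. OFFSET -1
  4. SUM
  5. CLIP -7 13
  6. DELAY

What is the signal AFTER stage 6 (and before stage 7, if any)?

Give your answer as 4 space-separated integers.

Answer: 0 5 -1 0

Derivation:
Input: [6, -1, -3, 0]
Stage 1 (ABS): |6|=6, |-1|=1, |-3|=3, |0|=0 -> [6, 1, 3, 0]
Stage 2 (DIFF): s[0]=6, 1-6=-5, 3-1=2, 0-3=-3 -> [6, -5, 2, -3]
Stage 3 (OFFSET -1): 6+-1=5, -5+-1=-6, 2+-1=1, -3+-1=-4 -> [5, -6, 1, -4]
Stage 4 (SUM): sum[0..0]=5, sum[0..1]=-1, sum[0..2]=0, sum[0..3]=-4 -> [5, -1, 0, -4]
Stage 5 (CLIP -7 13): clip(5,-7,13)=5, clip(-1,-7,13)=-1, clip(0,-7,13)=0, clip(-4,-7,13)=-4 -> [5, -1, 0, -4]
Stage 6 (DELAY): [0, 5, -1, 0] = [0, 5, -1, 0] -> [0, 5, -1, 0]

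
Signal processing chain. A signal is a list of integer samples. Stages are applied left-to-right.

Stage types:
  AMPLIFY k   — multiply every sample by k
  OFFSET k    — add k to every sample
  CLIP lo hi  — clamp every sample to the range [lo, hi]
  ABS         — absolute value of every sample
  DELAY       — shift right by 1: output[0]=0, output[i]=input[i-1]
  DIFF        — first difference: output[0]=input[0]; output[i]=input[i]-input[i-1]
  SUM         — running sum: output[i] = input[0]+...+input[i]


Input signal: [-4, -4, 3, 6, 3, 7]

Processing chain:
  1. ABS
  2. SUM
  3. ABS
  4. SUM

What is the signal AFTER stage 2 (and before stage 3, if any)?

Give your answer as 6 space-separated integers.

Input: [-4, -4, 3, 6, 3, 7]
Stage 1 (ABS): |-4|=4, |-4|=4, |3|=3, |6|=6, |3|=3, |7|=7 -> [4, 4, 3, 6, 3, 7]
Stage 2 (SUM): sum[0..0]=4, sum[0..1]=8, sum[0..2]=11, sum[0..3]=17, sum[0..4]=20, sum[0..5]=27 -> [4, 8, 11, 17, 20, 27]

Answer: 4 8 11 17 20 27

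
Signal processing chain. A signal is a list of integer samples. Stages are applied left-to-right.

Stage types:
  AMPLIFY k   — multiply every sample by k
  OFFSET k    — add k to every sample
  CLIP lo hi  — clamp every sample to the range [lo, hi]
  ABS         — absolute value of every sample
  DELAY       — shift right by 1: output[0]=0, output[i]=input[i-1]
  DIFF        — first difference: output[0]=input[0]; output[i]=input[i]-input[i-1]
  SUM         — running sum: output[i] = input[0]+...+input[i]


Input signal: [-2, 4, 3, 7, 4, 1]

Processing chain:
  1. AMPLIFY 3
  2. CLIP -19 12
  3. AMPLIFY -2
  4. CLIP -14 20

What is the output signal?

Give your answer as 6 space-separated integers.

Input: [-2, 4, 3, 7, 4, 1]
Stage 1 (AMPLIFY 3): -2*3=-6, 4*3=12, 3*3=9, 7*3=21, 4*3=12, 1*3=3 -> [-6, 12, 9, 21, 12, 3]
Stage 2 (CLIP -19 12): clip(-6,-19,12)=-6, clip(12,-19,12)=12, clip(9,-19,12)=9, clip(21,-19,12)=12, clip(12,-19,12)=12, clip(3,-19,12)=3 -> [-6, 12, 9, 12, 12, 3]
Stage 3 (AMPLIFY -2): -6*-2=12, 12*-2=-24, 9*-2=-18, 12*-2=-24, 12*-2=-24, 3*-2=-6 -> [12, -24, -18, -24, -24, -6]
Stage 4 (CLIP -14 20): clip(12,-14,20)=12, clip(-24,-14,20)=-14, clip(-18,-14,20)=-14, clip(-24,-14,20)=-14, clip(-24,-14,20)=-14, clip(-6,-14,20)=-6 -> [12, -14, -14, -14, -14, -6]

Answer: 12 -14 -14 -14 -14 -6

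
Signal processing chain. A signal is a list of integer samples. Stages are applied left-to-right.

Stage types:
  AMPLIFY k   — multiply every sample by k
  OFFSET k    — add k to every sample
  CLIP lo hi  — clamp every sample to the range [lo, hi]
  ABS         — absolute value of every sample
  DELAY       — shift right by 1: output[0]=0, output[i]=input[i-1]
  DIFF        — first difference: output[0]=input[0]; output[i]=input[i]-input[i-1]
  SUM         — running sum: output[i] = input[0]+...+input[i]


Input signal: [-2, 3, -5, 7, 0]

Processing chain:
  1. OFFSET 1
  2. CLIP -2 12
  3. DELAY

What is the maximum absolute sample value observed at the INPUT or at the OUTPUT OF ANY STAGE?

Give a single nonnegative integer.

Input: [-2, 3, -5, 7, 0] (max |s|=7)
Stage 1 (OFFSET 1): -2+1=-1, 3+1=4, -5+1=-4, 7+1=8, 0+1=1 -> [-1, 4, -4, 8, 1] (max |s|=8)
Stage 2 (CLIP -2 12): clip(-1,-2,12)=-1, clip(4,-2,12)=4, clip(-4,-2,12)=-2, clip(8,-2,12)=8, clip(1,-2,12)=1 -> [-1, 4, -2, 8, 1] (max |s|=8)
Stage 3 (DELAY): [0, -1, 4, -2, 8] = [0, -1, 4, -2, 8] -> [0, -1, 4, -2, 8] (max |s|=8)
Overall max amplitude: 8

Answer: 8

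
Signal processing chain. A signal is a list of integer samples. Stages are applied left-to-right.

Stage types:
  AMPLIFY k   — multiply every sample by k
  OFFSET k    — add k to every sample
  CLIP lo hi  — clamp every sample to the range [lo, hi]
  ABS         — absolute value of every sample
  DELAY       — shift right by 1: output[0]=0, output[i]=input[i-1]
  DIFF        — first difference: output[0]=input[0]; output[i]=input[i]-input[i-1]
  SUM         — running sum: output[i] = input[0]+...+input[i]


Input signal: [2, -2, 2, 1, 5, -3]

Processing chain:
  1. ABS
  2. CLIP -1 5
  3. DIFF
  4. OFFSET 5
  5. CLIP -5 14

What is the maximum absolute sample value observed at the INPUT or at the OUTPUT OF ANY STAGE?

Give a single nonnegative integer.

Input: [2, -2, 2, 1, 5, -3] (max |s|=5)
Stage 1 (ABS): |2|=2, |-2|=2, |2|=2, |1|=1, |5|=5, |-3|=3 -> [2, 2, 2, 1, 5, 3] (max |s|=5)
Stage 2 (CLIP -1 5): clip(2,-1,5)=2, clip(2,-1,5)=2, clip(2,-1,5)=2, clip(1,-1,5)=1, clip(5,-1,5)=5, clip(3,-1,5)=3 -> [2, 2, 2, 1, 5, 3] (max |s|=5)
Stage 3 (DIFF): s[0]=2, 2-2=0, 2-2=0, 1-2=-1, 5-1=4, 3-5=-2 -> [2, 0, 0, -1, 4, -2] (max |s|=4)
Stage 4 (OFFSET 5): 2+5=7, 0+5=5, 0+5=5, -1+5=4, 4+5=9, -2+5=3 -> [7, 5, 5, 4, 9, 3] (max |s|=9)
Stage 5 (CLIP -5 14): clip(7,-5,14)=7, clip(5,-5,14)=5, clip(5,-5,14)=5, clip(4,-5,14)=4, clip(9,-5,14)=9, clip(3,-5,14)=3 -> [7, 5, 5, 4, 9, 3] (max |s|=9)
Overall max amplitude: 9

Answer: 9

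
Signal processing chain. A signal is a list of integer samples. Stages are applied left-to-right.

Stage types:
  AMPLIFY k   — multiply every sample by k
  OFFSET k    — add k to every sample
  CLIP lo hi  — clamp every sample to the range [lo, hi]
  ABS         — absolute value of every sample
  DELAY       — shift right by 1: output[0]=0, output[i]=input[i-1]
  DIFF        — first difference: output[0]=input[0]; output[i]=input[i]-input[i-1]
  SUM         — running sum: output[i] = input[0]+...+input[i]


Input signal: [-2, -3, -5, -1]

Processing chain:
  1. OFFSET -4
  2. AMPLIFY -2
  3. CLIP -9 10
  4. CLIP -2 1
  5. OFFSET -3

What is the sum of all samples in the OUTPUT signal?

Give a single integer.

Input: [-2, -3, -5, -1]
Stage 1 (OFFSET -4): -2+-4=-6, -3+-4=-7, -5+-4=-9, -1+-4=-5 -> [-6, -7, -9, -5]
Stage 2 (AMPLIFY -2): -6*-2=12, -7*-2=14, -9*-2=18, -5*-2=10 -> [12, 14, 18, 10]
Stage 3 (CLIP -9 10): clip(12,-9,10)=10, clip(14,-9,10)=10, clip(18,-9,10)=10, clip(10,-9,10)=10 -> [10, 10, 10, 10]
Stage 4 (CLIP -2 1): clip(10,-2,1)=1, clip(10,-2,1)=1, clip(10,-2,1)=1, clip(10,-2,1)=1 -> [1, 1, 1, 1]
Stage 5 (OFFSET -3): 1+-3=-2, 1+-3=-2, 1+-3=-2, 1+-3=-2 -> [-2, -2, -2, -2]
Output sum: -8

Answer: -8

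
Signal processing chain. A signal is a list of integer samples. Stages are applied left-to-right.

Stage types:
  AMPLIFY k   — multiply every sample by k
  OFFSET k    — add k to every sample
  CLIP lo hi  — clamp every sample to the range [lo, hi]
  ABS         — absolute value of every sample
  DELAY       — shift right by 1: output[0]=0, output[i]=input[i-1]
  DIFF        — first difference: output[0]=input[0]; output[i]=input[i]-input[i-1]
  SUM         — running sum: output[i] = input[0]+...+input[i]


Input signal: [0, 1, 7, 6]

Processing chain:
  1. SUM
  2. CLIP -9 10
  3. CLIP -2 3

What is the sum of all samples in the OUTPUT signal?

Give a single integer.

Answer: 7

Derivation:
Input: [0, 1, 7, 6]
Stage 1 (SUM): sum[0..0]=0, sum[0..1]=1, sum[0..2]=8, sum[0..3]=14 -> [0, 1, 8, 14]
Stage 2 (CLIP -9 10): clip(0,-9,10)=0, clip(1,-9,10)=1, clip(8,-9,10)=8, clip(14,-9,10)=10 -> [0, 1, 8, 10]
Stage 3 (CLIP -2 3): clip(0,-2,3)=0, clip(1,-2,3)=1, clip(8,-2,3)=3, clip(10,-2,3)=3 -> [0, 1, 3, 3]
Output sum: 7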